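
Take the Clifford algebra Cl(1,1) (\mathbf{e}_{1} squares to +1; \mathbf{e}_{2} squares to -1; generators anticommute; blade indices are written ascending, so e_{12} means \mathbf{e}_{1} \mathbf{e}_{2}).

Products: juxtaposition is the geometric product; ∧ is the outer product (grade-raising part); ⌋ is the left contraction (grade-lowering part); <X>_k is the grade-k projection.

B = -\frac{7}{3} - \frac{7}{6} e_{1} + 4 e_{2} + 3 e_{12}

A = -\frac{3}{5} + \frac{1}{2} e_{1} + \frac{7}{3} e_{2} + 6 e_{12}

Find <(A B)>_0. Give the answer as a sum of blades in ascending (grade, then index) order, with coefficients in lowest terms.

step 1: \frac{569}{60} - \frac{262}{15} e_{1} + \frac{59}{90} e_{2} - \frac{997}{90} e_{12}
step 2: \frac{569}{60}
Answer: \frac{569}{60}


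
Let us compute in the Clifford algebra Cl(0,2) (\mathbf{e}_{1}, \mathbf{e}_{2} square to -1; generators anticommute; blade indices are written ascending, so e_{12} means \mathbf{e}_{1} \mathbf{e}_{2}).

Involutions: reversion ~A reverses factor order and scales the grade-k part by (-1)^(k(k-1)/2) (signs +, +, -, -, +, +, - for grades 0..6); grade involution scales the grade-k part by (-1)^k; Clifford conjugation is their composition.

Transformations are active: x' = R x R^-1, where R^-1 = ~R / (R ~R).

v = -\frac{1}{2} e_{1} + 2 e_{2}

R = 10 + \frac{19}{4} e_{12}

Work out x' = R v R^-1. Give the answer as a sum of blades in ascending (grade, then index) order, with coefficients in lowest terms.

~R = 10 - \frac{19}{4} e_{12}, and R ~R = \frac{1961}{16}, so R^-1 = ~R / (\frac{1961}{16}).
R v = -\frac{29}{2} e_{1} + \frac{141}{8} e_{2}
Answer: -\frac{7319}{3922} e_{1} + \frac{1718}{1961} e_{2}


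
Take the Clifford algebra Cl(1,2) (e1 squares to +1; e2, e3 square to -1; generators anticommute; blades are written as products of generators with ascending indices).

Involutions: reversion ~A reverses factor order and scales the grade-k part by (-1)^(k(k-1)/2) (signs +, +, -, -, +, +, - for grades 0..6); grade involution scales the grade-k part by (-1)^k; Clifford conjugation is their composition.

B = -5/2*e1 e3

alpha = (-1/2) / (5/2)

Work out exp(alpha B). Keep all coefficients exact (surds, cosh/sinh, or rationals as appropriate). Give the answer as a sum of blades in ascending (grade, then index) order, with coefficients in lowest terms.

B^2 = (-5/2)^2*(e1 e3)^2 = 25/4*(+1) = 25/4 (a basis 2-blade squares to minus the product of its generators' squares).
B^2 = 25/4 — since the square is positive, the closed form is hyperbolic: l = 5/2, alpha*l = -1/2, so exp(alpha B) = cosh(-1/2) + (sinh(-1/2)/(5/2))*B = cosh(1/2) + (-2*sinh(1/2)/5)*B.
Answer: cosh(1/2) + sinh(1/2)*e1 e3


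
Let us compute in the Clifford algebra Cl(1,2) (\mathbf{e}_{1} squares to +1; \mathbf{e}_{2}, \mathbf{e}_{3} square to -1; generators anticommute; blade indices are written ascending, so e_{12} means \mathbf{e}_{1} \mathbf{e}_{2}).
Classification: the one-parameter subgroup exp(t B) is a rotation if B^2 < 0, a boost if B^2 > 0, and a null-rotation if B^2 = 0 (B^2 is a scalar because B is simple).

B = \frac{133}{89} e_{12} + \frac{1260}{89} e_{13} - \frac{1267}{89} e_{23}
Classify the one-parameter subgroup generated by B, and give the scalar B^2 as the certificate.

B^2 term by term: the squares give (\frac{133}{89})^2*(e_{12})^2 + (\frac{1260}{89})^2*(e_{13})^2 + (-\frac{1267}{89})^2*(e_{23})^2 = \frac{17689}{7921}*(+1) + \frac{1587600}{7921}*(+1) + \frac{1605289}{7921}*(-1) = 0 (each basis 2-blade squares to minus the product of its generators' squares); cross terms between blades sharing an index anticommute and cancel. So B^2 = 0.
Answer: null-rotation, certificate B^2 = 0. Note: conjugating B changes its blade decomposition but never the scalar B^2 = 0, whose sign settles the classification.


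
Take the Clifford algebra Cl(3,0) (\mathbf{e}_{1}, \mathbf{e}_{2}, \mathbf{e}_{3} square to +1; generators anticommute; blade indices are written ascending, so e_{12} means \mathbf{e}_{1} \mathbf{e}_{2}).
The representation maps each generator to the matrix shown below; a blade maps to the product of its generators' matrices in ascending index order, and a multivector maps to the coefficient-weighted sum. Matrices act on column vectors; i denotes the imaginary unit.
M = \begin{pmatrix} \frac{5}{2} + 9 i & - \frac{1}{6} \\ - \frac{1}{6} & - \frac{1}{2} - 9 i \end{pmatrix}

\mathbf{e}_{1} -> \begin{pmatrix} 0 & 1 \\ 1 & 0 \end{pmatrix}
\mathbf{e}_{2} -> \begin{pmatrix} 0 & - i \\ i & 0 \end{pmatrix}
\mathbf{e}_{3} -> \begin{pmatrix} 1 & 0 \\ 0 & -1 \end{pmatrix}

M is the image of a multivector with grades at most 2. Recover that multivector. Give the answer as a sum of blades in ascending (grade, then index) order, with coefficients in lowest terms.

Method: 1, rho(e_{1}), rho(e_{2}), rho(e_{3}) form a trace-orthogonal basis of the 2x2 complex matrices (tr(X Y) = 2 if X = Y, else 0), so M = m0*1 + m1*rho(e_{1}) + m2*rho(e_{2}) + m3*rho(e_{3}) with m0 = tr(M)/2 = 1, m1 = tr(M rho(e_{1}))/2 = - \frac{1}{6}, m2 = tr(M rho(e_{2}))/2 = 0, m3 = tr(M rho(e_{3}))/2 = \frac{3}{2} + 9 i.
Multiplying table entries, the bivector images are rho(e_{12}) = i*rho(e_{3}), rho(e_{13}) = -i*rho(e_{2}), rho(e_{23}) = i*rho(e_{1}); with real blade coefficients the real parts of m0..m3 are the coefficients of 1, e_{1}, e_{2}, e_{3} and the imaginary parts give the bivectors (e_{23}: Im m1, e_{13}: -Im m2, e_{12}: Im m3).
Answer: 1 - \frac{1}{6} e_{1} + \frac{3}{2} e_{3} + 9 e_{12}


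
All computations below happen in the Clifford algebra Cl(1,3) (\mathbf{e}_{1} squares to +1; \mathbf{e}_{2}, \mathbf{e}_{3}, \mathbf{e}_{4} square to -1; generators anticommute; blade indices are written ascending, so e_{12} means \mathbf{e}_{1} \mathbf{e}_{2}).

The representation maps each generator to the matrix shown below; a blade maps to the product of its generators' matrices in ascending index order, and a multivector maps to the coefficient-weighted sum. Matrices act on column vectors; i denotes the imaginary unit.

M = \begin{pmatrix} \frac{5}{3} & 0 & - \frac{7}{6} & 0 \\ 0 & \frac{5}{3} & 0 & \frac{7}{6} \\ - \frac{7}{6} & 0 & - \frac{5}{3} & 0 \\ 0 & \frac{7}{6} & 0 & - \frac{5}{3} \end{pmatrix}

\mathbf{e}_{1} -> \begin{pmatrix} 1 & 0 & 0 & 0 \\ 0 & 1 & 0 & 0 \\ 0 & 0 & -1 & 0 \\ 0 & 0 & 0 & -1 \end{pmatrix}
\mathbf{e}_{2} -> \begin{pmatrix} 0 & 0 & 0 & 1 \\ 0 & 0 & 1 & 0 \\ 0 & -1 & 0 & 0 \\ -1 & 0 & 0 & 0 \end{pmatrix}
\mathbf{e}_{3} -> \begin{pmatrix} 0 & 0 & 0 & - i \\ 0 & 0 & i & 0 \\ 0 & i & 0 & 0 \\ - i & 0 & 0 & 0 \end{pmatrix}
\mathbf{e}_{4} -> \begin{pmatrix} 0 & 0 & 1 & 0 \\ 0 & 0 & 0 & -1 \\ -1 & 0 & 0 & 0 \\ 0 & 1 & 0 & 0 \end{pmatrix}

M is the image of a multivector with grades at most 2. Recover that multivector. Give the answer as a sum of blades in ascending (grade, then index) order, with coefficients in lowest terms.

Method: the blade images are trace-orthogonal — tr(rho(e_A) rho(e_B)^-1) = 4 if A = B and 0 otherwise — and rho(e_A)^-1 = (e_A)^2 * rho(e_A) with (e_A)^2 = +1 or -1, so the coefficient of e_A in the preimage is (e_A)^2 * tr(M rho(e_A))/4.
Nonzero projections over blades of grade <= 2: e_{1}: (e_{1})^2 = +1, tr(M rho(e_{1})) = \frac{20}{3}, coefficient \frac{5}{3}; e_{14}: (e_{14})^2 = +1, tr(M rho(e_{14})) = - \frac{14}{3}, coefficient -\frac{7}{6}. Every other blade of grade <= 2 projects to 0.
Answer: \frac{5}{3} e_{1} - \frac{7}{6} e_{14}


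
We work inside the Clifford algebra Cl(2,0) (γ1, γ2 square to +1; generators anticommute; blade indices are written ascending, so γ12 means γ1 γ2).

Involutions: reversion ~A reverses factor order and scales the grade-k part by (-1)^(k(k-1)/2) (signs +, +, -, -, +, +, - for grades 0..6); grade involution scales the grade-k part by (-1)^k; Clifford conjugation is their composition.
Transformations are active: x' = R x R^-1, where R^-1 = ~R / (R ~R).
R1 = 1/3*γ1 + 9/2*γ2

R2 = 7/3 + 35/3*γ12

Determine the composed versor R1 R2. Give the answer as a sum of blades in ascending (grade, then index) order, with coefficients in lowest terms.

Distribute over the terms of R1 (each basis-blade product reordered to ascending indices, repeated generators contracted through their squares):
(1/3*γ1) R2 = 7/9*γ1 + 35/9*γ2
(9/2*γ2) R2 = -105/2*γ1 + 21/2*γ2
Summing the partial products and collecting blades:
Answer: -931/18*γ1 + 259/18*γ2


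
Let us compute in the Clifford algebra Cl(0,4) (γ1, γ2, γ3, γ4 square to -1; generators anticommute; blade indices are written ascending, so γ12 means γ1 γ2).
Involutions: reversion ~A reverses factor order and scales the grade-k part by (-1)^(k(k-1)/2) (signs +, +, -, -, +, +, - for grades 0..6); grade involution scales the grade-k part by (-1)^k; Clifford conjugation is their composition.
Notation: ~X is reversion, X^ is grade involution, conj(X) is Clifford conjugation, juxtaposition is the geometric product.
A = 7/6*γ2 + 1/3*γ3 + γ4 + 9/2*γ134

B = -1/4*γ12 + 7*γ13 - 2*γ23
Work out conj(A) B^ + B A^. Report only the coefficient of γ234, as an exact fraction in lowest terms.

first term: -49/24*γ1 + 2/3*γ2 - 7/3*γ3 - 63/2*γ4 + 33/4*γ123 - 35/4*γ124 - 7*γ134 + 25/8*γ234
second term: 49/24*γ1 - 2/3*γ2 + 7/3*γ3 + 63/2*γ4 + 33/4*γ123 - 35/4*γ124 - 7*γ134 + 25/8*γ234
Answer: 25/4


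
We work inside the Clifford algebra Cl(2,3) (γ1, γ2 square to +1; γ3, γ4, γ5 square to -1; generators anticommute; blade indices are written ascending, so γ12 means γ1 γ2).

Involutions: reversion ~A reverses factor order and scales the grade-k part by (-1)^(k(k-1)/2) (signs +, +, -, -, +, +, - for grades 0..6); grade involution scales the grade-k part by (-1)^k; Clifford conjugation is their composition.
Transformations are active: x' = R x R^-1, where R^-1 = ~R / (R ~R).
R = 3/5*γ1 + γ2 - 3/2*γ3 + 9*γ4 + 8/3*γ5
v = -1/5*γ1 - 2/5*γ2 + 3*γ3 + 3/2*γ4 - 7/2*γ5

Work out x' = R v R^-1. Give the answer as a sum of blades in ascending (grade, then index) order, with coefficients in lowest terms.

~R = 3/5*γ1 + γ2 - 3/2*γ3 + 9*γ4 + 8/3*γ5, and R ~R = -80101/900, so R^-1 = ~R / (-80101/900).
R v = -14/75 - 1/25*γ12 + 3/2*γ13 + 27/10*γ14 - 47/30*γ15 + 12/5*γ23 + 51/10*γ24 - 73/30*γ25 - 117/4*γ34 - 11/4*γ35 - 71/2*γ45
Answer: 11587/57215*γ1 + 23126/57215*γ2 - 34401/11443*γ3 - 33465/22886*γ4 + 80357/22886*γ5


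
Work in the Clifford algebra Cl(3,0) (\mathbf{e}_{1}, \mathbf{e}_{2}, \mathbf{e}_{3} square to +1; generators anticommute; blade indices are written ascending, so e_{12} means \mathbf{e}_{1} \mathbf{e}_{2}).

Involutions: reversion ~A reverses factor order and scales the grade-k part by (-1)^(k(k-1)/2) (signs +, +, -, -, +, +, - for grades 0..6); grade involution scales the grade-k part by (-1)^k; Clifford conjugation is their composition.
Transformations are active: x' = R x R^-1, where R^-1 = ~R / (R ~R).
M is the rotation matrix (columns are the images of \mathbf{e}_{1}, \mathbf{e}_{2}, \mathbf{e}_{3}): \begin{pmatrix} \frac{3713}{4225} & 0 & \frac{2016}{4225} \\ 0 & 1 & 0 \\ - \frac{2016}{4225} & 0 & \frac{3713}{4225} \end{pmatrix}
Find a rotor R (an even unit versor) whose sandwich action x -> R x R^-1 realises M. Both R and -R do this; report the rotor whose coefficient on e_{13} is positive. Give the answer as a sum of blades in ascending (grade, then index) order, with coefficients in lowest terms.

Method: write R = a + b12*e_{12} + b13*e_{13} + b23*e_{23} with a^2 + b12^2 + b13^2 + b23^2 = 1 (so R^-1 = ~R). Expanding the columns R e_j ~R gives tr M = 4a^2 - 1 and, from the antisymmetric part, M21 - M12 = -4a*b12, M13 - M31 = 4a*b13, M32 - M23 = -4a*b23.
Here tr M = \frac{11651}{4225}, so a^2 = (1 + tr M)/4 = \frac{3969}{4225} and a = ±\frac{63}{65}. Taking a = \frac{63}{65}: M21 - M12 = 0, M13 - M31 = \frac{4032}{4225}, M32 - M23 = 0, giving b12 = 0, b13 = \frac{16}{65}, b23 = 0, i.e. R = \frac{63}{65} + \frac{16}{65} e_{13}.
Its e_{13} coefficient is already positive.
Answer: \frac{63}{65} + \frac{16}{65} e_{13}. Note: both R and -R realise this M (trace \frac{11651}{4225}); the covering map identifies them, and the e_{13}-coefficient sign is the tie-breaker.


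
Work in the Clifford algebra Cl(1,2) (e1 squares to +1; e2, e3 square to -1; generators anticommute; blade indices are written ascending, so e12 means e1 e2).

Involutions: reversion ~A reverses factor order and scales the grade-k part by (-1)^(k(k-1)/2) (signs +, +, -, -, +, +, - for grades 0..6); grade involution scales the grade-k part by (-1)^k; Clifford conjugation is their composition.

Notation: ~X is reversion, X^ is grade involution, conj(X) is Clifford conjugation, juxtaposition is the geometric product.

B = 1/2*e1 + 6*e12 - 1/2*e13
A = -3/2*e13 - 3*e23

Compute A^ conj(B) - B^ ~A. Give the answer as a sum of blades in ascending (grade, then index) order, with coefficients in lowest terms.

first term: -3/4 - 3/4*e3 + 3/2*e12 + 18*e13 + 9*e23 + 3/2*e123
second term: -3/4 - 3/4*e3 - 3/2*e12 - 18*e13 - 9*e23 - 3/2*e123
Answer: 3*e12 + 36*e13 + 18*e23 + 3*e123


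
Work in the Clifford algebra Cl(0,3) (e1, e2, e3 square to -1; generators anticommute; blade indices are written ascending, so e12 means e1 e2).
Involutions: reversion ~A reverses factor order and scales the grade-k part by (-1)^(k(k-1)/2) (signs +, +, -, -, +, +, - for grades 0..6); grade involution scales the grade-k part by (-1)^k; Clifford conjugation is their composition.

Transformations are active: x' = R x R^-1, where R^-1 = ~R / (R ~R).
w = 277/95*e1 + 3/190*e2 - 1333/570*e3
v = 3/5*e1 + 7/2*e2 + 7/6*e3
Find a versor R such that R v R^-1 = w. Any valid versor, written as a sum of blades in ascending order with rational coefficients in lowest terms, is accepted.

R = v + w = 334/95*e1 + 334/95*e2 - 334/285*e3 works: the equal norms (-6287/450) guarantee its sandwich swaps v into w.
Answer: 334/95*e1 + 334/95*e2 - 334/285*e3


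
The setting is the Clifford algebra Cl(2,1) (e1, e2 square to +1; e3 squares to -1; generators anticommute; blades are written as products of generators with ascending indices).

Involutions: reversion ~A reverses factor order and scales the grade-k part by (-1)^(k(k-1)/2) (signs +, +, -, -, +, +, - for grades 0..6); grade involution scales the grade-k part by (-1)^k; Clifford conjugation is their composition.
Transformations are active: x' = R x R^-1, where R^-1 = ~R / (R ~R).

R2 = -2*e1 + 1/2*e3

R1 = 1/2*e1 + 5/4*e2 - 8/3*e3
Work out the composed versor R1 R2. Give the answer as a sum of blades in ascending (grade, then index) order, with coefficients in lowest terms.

Distribute over the terms of R2 (each basis-blade product reordered to ascending indices, repeated generators contracted through their squares):
R1 (-2*e1) = -1 + 5/2*e1 e2 - 16/3*e1 e3
R1 (1/2*e3) = 4/3 + 1/4*e1 e3 + 5/8*e2 e3
Summing the partial products and collecting blades:
Answer: 1/3 + 5/2*e1 e2 - 61/12*e1 e3 + 5/8*e2 e3


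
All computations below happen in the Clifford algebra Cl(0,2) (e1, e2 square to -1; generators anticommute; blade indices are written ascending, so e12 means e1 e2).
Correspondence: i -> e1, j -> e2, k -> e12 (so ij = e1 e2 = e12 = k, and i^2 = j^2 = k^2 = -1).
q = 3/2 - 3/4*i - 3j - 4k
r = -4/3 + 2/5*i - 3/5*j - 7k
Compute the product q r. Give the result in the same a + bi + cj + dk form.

In blades: q = 3/2 - 3/4*e1 - 3*e2 - 4*e12, r = -4/3 + 2/5*e1 - 3/5*e2 - 7*e12.
Distribute q over r term by term (generator squares from the signature, products reordered to ascending indices): (3/2)*r = -2 + 3/5*e1 - 9/10*e2 - 21/2*e12; (-3/4*e1)*r = 3/10 + e1 - 21/4*e2 + 9/20*e12; (-3*e2)*r = -9/5 + 21*e1 + 4*e2 + 6/5*e12; (-4*e12)*r = -28 - 12/5*e1 - 8/5*e2 + 16/3*e12.
Sum: -63/2 + 101/5*e1 - 15/4*e2 - 211/60*e12; translating back through the correspondence:
Answer: -63/2 + 101/5*i - 15/4*j - 211/60*k


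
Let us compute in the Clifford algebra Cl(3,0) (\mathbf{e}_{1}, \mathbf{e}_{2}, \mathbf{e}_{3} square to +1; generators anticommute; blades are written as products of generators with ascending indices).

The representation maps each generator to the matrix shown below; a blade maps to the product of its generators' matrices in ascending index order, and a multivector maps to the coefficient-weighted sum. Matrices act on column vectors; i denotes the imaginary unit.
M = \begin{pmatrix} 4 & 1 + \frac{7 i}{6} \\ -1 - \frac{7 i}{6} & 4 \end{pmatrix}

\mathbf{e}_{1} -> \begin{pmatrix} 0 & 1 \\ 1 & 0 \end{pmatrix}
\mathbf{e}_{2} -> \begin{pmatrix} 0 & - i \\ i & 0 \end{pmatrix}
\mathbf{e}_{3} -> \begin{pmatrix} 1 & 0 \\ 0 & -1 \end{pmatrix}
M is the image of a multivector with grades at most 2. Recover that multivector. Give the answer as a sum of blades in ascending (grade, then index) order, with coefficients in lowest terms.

Method: 1, rho(e_{1}), rho(e_{2}), rho(e_{3}) form a trace-orthogonal basis of the 2x2 complex matrices (tr(X Y) = 2 if X = Y, else 0), so M = m0*1 + m1*rho(e_{1}) + m2*rho(e_{2}) + m3*rho(e_{3}) with m0 = tr(M)/2 = 4, m1 = tr(M rho(e_{1}))/2 = 0, m2 = tr(M rho(e_{2}))/2 = - \frac{7}{6} + i, m3 = tr(M rho(e_{3}))/2 = 0.
Multiplying table entries, the bivector images are rho(e_{1} e_{2}) = i*rho(e_{3}), rho(e_{1} e_{3}) = -i*rho(e_{2}), rho(e_{2} e_{3}) = i*rho(e_{1}); with real blade coefficients the real parts of m0..m3 are the coefficients of 1, e_{1}, e_{2}, e_{3} and the imaginary parts give the bivectors (e_{2} e_{3}: Im m1, e_{1} e_{3}: -Im m2, e_{1} e_{2}: Im m3).
Answer: 4 - \frac{7}{6} e_{2} - e_{1} e_{3}


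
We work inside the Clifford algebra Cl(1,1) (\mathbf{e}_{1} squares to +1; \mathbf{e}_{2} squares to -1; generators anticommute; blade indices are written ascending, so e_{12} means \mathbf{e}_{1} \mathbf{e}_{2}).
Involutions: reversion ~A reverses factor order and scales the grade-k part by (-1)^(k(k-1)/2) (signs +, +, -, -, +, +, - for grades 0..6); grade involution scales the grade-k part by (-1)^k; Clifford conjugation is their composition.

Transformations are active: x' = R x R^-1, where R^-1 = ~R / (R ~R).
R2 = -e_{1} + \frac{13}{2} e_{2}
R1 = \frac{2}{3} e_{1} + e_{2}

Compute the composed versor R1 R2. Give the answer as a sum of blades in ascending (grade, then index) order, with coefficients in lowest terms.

Distribute over the terms of R1 (each basis-blade product reordered to ascending indices, repeated generators contracted through their squares):
(\frac{2}{3} e_{1}) R2 = -\frac{2}{3} + \frac{13}{3} e_{12}
(e_{2}) R2 = -\frac{13}{2} + e_{12}
Summing the partial products and collecting blades:
Answer: -\frac{43}{6} + \frac{16}{3} e_{12}


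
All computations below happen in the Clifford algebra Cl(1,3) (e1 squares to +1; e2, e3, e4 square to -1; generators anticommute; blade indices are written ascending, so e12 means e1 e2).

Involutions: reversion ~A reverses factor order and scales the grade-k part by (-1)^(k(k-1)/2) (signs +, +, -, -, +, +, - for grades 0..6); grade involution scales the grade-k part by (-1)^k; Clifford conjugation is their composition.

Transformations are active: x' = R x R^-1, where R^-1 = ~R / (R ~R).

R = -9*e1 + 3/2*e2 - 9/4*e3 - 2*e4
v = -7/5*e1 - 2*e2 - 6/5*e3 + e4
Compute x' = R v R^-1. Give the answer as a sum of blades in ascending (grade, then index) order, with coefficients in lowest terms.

~R = -9*e1 + 3/2*e2 - 9/4*e3 - 2*e4, and R ~R = 1115/16, so R^-1 = ~R / (1115/16).
R v = 149/10 + 201/10*e12 + 153/20*e13 - 59/5*e14 - 63/10*e23 - 5/2*e24 - 93/20*e34
Answer: -13651/5575*e1 + 14726/5575*e2 + 1326/5575*e3 - 10343/5575*e4


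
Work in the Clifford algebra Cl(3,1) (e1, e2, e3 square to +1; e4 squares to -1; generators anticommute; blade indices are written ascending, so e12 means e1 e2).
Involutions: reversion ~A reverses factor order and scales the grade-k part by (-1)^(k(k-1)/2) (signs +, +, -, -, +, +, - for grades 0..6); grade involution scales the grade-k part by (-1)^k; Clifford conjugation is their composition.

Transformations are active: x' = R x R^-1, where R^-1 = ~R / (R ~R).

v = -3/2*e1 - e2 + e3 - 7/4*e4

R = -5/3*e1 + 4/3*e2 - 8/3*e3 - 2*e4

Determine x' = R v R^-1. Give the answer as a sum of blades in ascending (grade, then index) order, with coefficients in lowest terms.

~R = -5/3*e1 + 4/3*e2 - 8/3*e3 - 2*e4, and R ~R = 23/3, so R^-1 = ~R / (23/3).
R v = -5 + 11/3*e12 - 17/3*e13 - 1/12*e14 - 4/3*e23 - 13/3*e24 + 20/3*e34
Answer: 169/46*e1 - 17/23*e2 + 57/23*e3 + 401/92*e4


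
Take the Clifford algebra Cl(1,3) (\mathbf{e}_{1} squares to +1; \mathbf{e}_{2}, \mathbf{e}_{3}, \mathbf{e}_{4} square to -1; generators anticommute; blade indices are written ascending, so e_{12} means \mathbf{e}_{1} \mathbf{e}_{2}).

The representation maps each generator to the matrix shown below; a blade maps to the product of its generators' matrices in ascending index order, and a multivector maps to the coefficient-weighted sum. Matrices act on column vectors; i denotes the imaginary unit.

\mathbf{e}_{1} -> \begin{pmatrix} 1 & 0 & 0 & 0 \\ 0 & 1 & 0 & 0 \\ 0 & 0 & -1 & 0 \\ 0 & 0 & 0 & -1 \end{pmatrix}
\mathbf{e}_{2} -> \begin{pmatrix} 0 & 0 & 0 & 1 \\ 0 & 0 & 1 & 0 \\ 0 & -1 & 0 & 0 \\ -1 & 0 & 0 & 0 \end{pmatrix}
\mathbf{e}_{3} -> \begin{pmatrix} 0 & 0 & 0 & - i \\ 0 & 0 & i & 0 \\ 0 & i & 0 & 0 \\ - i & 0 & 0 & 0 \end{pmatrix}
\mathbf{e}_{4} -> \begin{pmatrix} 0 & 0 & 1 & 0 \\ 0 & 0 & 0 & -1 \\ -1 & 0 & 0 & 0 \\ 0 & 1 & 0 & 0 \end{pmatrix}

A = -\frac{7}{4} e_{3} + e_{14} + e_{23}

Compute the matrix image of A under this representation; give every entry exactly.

Bivector images (products of the table entries): rho(e_{14}) = rho(\mathbf{e}_{1})rho(\mathbf{e}_{4}) = \begin{pmatrix} 0 & 0 & 1 & 0 \\ 0 & 0 & 0 & -1 \\ 1 & 0 & 0 & 0 \\ 0 & -1 & 0 & 0 \end{pmatrix}; rho(e_{23}) = rho(\mathbf{e}_{2})rho(\mathbf{e}_{3}) = \begin{pmatrix} - i & 0 & 0 & 0 \\ 0 & i & 0 & 0 \\ 0 & 0 & - i & 0 \\ 0 & 0 & 0 & i \end{pmatrix}.
M = (-\frac{7}{4})*rho(e_{3}) + (1)*rho(e_{14}) + (1)*rho(e_{23}), summed entrywise:
Answer: \begin{pmatrix} - i & 0 & 1 & \frac{7 i}{4} \\ 0 & i & - \frac{7 i}{4} & -1 \\ 1 & - \frac{7 i}{4} & - i & 0 \\ \frac{7 i}{4} & -1 & 0 & i \end{pmatrix}


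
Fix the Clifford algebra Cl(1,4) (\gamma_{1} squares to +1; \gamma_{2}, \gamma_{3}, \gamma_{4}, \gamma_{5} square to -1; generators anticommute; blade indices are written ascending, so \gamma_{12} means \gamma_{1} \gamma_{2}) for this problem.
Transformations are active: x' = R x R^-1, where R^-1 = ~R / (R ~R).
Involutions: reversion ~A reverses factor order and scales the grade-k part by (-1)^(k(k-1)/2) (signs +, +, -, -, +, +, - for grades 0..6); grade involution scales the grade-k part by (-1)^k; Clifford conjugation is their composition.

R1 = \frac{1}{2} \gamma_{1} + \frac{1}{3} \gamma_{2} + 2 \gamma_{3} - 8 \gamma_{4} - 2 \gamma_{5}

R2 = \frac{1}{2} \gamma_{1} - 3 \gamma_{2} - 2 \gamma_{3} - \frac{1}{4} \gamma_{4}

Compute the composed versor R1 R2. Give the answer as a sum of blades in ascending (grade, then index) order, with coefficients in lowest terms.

Distribute over the terms of R2 (each basis-blade product reordered to ascending indices, repeated generators contracted through their squares):
R1 (\frac{1}{2} \gamma_{1}) = \frac{1}{4} - \frac{1}{6} \gamma_{12} - \gamma_{13} + 4 \gamma_{14} + \gamma_{15}
R1 (-3 \gamma_{2}) = 1 - \frac{3}{2} \gamma_{12} + 6 \gamma_{23} - 24 \gamma_{24} - 6 \gamma_{25}
R1 (-2 \gamma_{3}) = 4 - \gamma_{13} - \frac{2}{3} \gamma_{23} - 16 \gamma_{34} - 4 \gamma_{35}
R1 (-\frac{1}{4} \gamma_{4}) = -2 - \frac{1}{8} \gamma_{14} - \frac{1}{12} \gamma_{24} - \frac{1}{2} \gamma_{34} - \frac{1}{2} \gamma_{45}
Summing the partial products and collecting blades:
Answer: \frac{13}{4} - \frac{5}{3} \gamma_{12} - 2 \gamma_{13} + \frac{31}{8} \gamma_{14} + \gamma_{15} + \frac{16}{3} \gamma_{23} - \frac{289}{12} \gamma_{24} - 6 \gamma_{25} - \frac{33}{2} \gamma_{34} - 4 \gamma_{35} - \frac{1}{2} \gamma_{45}


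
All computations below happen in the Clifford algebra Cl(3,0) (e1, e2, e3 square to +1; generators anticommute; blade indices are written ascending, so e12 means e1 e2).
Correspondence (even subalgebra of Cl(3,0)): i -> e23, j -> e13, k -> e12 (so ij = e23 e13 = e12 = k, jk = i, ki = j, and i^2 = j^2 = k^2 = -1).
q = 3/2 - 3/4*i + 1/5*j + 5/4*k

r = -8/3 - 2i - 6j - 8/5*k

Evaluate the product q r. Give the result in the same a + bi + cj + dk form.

In blades: q = 3/2 + 5/4*e12 + 1/5*e13 - 3/4*e23, r = -8/3 - 8/5*e12 - 6*e13 - 2*e23.
Distribute q over r term by term (generator squares from the signature, products reordered to ascending indices): (3/2)*r = -4 - 12/5*e12 - 9*e13 - 3*e23; (5/4*e12)*r = 2 - 10/3*e12 - 5/2*e13 + 15/2*e23; (1/5*e13)*r = 6/5 + 2/5*e12 - 8/15*e13 - 8/25*e23; (-3/4*e23)*r = -3/2 + 9/2*e12 - 6/5*e13 + 2*e23.
Sum: -23/10 - 5/6*e12 - 397/30*e13 + 309/50*e23; translating back through the correspondence:
Answer: -23/10 + 309/50*i - 397/30*j - 5/6*k


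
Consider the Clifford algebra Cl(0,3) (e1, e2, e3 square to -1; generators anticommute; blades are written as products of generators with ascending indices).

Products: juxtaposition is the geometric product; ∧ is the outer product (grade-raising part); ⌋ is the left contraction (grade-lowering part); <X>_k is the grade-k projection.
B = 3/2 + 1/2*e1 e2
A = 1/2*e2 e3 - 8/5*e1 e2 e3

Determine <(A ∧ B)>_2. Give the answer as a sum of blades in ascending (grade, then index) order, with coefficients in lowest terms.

step 1: 3/4*e2 e3 - 12/5*e1 e2 e3
step 2: 3/4*e2 e3
Answer: 3/4*e2 e3


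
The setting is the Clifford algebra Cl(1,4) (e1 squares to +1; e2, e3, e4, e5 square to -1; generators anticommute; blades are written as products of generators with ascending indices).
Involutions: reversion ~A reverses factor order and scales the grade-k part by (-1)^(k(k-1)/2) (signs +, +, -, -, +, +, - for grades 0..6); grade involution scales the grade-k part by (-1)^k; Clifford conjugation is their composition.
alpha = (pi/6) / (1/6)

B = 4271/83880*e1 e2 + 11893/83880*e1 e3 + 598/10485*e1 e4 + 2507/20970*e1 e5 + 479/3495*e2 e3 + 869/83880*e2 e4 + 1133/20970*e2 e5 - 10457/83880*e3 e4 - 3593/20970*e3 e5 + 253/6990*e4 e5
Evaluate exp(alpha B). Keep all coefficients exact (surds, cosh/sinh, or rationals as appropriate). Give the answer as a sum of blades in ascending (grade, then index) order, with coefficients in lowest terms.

B^2 term by term: the squares give (4271/83880)^2*(e1 e2)^2 + (11893/83880)^2*(e1 e3)^2 + (598/10485)^2*(e1 e4)^2 + (2507/20970)^2*(e1 e5)^2 + (479/3495)^2*(e2 e3)^2 + (869/83880)^2*(e2 e4)^2 + (1133/20970)^2*(e2 e5)^2 + (-10457/83880)^2*(e3 e4)^2 + (-3593/20970)^2*(e3 e5)^2 + (253/6990)^2*(e4 e5)^2 = 18241441/7035854400*(+1) + 141443449/7035854400*(+1) + 357604/109935225*(+1) + 6285049/439740900*(+1) + 229441/12215025*(-1) + 755161/7035854400*(-1) + 1283689/439740900*(-1) + 109348849/7035854400*(-1) + 12909649/439740900*(-1) + 64009/48860100*(-1) = -1/36 (each basis 2-blade squares to minus the product of its generators' squares); cross terms between blades sharing an index anticommute and cancel; the commuting (index-disjoint) pairs give grade-4 terms 2*c*c'*(blade product), which cancel blade by blade — e1 e2 e3 e4: -44661847/3517927200 - 10335017/3517927200 + 572884/36645075 = 0; e1 e2 e3 e5: -15345703/879481800 - 13474769/879481800 + 1200853/36645075 = 0; e1 e2 e4 e5: 1080563/293160600 - 677534/109935225 + 2178583/879481800 = 0; e1 e3 e4 e5: 3008929/293160600 + 2148614/109935225 - 26215699/879481800 = 0; e2 e3 e4 e5: 121187/12215025 + 3122317/879481800 - 11847781/879481800 = 0 — confirming B is simple. So B^2 = -1/36.
B^2 = -1/36 — a negative square means the series sums to a rotation: l = 1/6, alpha*l = pi/6, so exp(alpha B) = cos(pi/6) + (sin(pi/6)/(1/6))*B = sqrt(3)/2 + (3)*B.
Answer: sqrt(3)/2 + 4271/27960*e1 e2 + 11893/27960*e1 e3 + 598/3495*e1 e4 + 2507/6990*e1 e5 + 479/1165*e2 e3 + 869/27960*e2 e4 + 1133/6990*e2 e5 - 10457/27960*e3 e4 - 3593/6990*e3 e5 + 253/2330*e4 e5


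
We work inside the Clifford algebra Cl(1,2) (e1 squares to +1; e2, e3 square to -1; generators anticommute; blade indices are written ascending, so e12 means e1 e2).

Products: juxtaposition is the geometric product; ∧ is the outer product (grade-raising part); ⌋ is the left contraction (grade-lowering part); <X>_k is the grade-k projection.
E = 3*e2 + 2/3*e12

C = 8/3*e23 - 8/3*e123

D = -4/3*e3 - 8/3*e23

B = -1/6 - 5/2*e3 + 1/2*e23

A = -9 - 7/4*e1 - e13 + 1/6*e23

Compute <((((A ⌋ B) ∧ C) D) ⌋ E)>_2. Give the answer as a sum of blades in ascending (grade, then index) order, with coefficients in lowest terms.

step 1: 17/12 + 45/2*e3 - 9/2*e23
step 2: 34/9*e23 - 34/9*e123
step 3: 272/27 - 272/27*e1 + 136/27*e2 - 136/27*e12
step 4: -1496/81 + 272/81*e1 + 1904/81*e2 + 544/81*e12
step 5: 544/81*e12
Answer: 544/81*e12


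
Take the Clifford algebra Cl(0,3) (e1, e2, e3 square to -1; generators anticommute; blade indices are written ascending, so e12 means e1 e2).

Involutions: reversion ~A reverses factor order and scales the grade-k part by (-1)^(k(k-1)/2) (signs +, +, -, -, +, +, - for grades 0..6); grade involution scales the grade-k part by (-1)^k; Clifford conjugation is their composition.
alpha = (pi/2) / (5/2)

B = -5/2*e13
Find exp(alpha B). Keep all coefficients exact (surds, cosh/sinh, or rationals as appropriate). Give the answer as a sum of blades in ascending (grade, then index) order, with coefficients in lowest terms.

B^2 = (-5/2)^2*(e13)^2 = 25/4*(-1) = -25/4 (a basis 2-blade squares to minus the product of its generators' squares).
B^2 = -25/4 — a negative square means the series sums to a rotation: l = 5/2, alpha*l = pi/2, so exp(alpha B) = cos(pi/2) + (sin(pi/2)/(5/2))*B = 0 + (2/5)*B.
Answer: -e13


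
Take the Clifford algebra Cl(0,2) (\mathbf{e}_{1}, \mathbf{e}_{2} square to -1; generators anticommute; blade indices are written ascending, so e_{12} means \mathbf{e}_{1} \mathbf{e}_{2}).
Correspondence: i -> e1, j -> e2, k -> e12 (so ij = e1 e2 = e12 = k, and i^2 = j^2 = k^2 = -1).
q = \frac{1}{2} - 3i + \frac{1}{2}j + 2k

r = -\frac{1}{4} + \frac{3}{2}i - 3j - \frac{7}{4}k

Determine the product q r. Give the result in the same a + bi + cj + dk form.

In blades: q = \frac{1}{2} - 3 e_{1} + \frac{1}{2} e_{2} + 2 e_{12}, r = -\frac{1}{4} + \frac{3}{2} e_{1} - 3 e_{2} - \frac{7}{4} e_{12}.
Distribute q over r term by term (generator squares from the signature, products reordered to ascending indices): (\frac{1}{2})*r = -\frac{1}{8} + \frac{3}{4} e_{1} - \frac{3}{2} e_{2} - \frac{7}{8} e_{12}; (-3 e_{1})*r = \frac{9}{2} + \frac{3}{4} e_{1} - \frac{21}{4} e_{2} + 9 e_{12}; (\frac{1}{2} e_{2})*r = \frac{3}{2} - \frac{7}{8} e_{1} - \frac{1}{8} e_{2} - \frac{3}{4} e_{12}; (2 e_{12})*r = \frac{7}{2} + 6 e_{1} + 3 e_{2} - \frac{1}{2} e_{12}.
Sum: \frac{75}{8} + \frac{53}{8} e_{1} - \frac{31}{8} e_{2} + \frac{55}{8} e_{12}; translating back through the correspondence:
Answer: \frac{75}{8} + \frac{53}{8}i - \frac{31}{8}j + \frac{55}{8}k


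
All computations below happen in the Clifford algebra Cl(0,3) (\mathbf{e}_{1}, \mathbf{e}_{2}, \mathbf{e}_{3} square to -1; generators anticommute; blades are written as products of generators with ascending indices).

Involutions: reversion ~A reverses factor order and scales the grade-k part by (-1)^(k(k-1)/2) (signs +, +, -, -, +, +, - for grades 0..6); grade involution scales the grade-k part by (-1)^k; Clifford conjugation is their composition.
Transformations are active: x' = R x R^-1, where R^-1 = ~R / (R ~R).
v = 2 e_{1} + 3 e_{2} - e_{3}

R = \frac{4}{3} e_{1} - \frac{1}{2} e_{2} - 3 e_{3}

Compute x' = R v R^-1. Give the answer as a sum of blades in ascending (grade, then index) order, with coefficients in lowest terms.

~R = \frac{4}{3} e_{1} - \frac{1}{2} e_{2} - 3 e_{3}, and R ~R = -\frac{397}{36}, so R^-1 = ~R / (-\frac{397}{36}).
R v = -\frac{25}{6} + 5 e_{1} e_{2} + \frac{14}{3} e_{1} e_{3} + \frac{19}{2} e_{2} e_{3}
Answer: -\frac{394}{397} e_{1} - \frac{1341}{397} e_{2} - \frac{503}{397} e_{3}


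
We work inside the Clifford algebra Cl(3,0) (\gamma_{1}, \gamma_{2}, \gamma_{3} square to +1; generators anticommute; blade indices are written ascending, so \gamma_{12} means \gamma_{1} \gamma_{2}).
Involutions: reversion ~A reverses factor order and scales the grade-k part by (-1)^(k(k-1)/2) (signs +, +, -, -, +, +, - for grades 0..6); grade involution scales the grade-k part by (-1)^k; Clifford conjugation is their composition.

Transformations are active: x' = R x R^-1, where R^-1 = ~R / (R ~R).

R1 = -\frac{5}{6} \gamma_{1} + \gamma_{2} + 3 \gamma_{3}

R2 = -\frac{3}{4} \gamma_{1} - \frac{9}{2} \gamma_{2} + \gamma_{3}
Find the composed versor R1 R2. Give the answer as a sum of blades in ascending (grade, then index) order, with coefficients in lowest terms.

Distribute over the terms of R1 (each basis-blade product reordered to ascending indices, repeated generators contracted through their squares):
(-\frac{5}{6} \gamma_{1}) R2 = \frac{5}{8} + \frac{15}{4} \gamma_{12} - \frac{5}{6} \gamma_{13}
(\gamma_{2}) R2 = -\frac{9}{2} + \frac{3}{4} \gamma_{12} + \gamma_{23}
(3 \gamma_{3}) R2 = 3 + \frac{9}{4} \gamma_{13} + \frac{27}{2} \gamma_{23}
Summing the partial products and collecting blades:
Answer: -\frac{7}{8} + \frac{9}{2} \gamma_{12} + \frac{17}{12} \gamma_{13} + \frac{29}{2} \gamma_{23}


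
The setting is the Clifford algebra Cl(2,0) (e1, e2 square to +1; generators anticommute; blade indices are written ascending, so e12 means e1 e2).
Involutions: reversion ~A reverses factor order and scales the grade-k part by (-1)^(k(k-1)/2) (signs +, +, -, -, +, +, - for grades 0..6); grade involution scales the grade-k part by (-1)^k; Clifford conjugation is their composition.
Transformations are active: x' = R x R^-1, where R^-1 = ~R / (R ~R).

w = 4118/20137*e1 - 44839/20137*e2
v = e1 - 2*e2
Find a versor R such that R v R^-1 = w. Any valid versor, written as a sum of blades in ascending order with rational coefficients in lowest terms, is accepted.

Sketch: the shared square 5 makes R = v + w = 24255/20137*e1 - 85113/20137*e2 the natural versor; its sandwich fixes that direction, negates (v - w)/2, and sends v to w.
Answer: 24255/20137*e1 - 85113/20137*e2


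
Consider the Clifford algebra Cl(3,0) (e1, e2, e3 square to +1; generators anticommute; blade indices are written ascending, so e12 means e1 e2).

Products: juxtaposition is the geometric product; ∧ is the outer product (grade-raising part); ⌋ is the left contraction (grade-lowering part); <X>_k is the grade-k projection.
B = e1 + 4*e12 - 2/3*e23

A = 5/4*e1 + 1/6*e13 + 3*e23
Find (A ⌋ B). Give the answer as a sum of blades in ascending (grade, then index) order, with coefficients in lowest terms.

step 1: 13/4 + 5*e2
Answer: 13/4 + 5*e2


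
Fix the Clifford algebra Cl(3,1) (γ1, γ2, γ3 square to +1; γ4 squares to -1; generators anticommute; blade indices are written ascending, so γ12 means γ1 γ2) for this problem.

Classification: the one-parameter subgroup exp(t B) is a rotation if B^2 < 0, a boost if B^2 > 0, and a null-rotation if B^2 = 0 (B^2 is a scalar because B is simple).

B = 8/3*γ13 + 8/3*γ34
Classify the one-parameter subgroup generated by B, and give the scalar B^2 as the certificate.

B^2 term by term: the squares give (8/3)^2*(γ13)^2 + (8/3)^2*(γ34)^2 = 64/9*(-1) + 64/9*(+1) = 0 (each basis 2-blade squares to minus the product of its generators' squares); cross terms between blades sharing an index anticommute and cancel. So B^2 = 0.
Answer: null-rotation, certificate B^2 = 0. Why this suffices: the scalar 0 survives any versor conjugation, so its sign alone determines the class however B is presented.


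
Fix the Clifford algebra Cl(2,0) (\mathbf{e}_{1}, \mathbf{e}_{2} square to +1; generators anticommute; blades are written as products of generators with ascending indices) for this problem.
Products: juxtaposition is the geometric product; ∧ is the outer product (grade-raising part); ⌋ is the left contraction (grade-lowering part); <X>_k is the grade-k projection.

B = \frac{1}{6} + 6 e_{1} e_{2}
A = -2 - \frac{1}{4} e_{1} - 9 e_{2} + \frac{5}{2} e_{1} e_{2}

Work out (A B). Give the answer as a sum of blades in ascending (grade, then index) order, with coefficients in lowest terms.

step 1: -\frac{46}{3} + \frac{1295}{24} e_{1} - 3 e_{2} - \frac{139}{12} e_{1} e_{2}
Answer: -\frac{46}{3} + \frac{1295}{24} e_{1} - 3 e_{2} - \frac{139}{12} e_{1} e_{2}


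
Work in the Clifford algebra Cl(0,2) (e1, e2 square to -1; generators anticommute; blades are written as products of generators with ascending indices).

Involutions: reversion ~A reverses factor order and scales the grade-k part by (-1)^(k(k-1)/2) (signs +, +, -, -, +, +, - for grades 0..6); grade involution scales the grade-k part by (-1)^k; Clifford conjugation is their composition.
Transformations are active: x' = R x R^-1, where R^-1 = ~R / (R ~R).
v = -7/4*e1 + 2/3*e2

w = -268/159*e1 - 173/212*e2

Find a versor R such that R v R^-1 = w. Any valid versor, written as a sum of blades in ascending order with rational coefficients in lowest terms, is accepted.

Why this works: both vectors square to -505/144, so q(v) = q(w) and R = v + w = -2185/636*e1 - 95/636*e2 carries v to w — its own direction survives, the complement (v - w)/2 flips.
Answer: -2185/636*e1 - 95/636*e2


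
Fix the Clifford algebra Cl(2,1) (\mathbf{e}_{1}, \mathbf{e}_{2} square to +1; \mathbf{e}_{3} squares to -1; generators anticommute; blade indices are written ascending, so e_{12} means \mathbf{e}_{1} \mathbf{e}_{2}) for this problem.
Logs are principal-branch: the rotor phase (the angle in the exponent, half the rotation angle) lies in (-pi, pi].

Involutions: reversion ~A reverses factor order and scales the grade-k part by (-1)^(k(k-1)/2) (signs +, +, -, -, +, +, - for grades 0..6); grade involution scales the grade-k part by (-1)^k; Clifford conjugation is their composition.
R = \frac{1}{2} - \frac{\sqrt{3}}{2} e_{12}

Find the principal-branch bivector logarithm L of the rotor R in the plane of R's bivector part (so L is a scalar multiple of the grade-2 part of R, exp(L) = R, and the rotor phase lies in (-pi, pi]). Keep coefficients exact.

The scalar part of R is \frac{1}{2}, which fixes the principal-branch rotor phase; the unit plane is then the bivector part divided by the sine of that phase, and L is that plane scaled by the phase.
Concretely: cos(phase) = \frac{1}{2} gives phase = ±\frac{\pi}{3}, and since phase/sin(phase) is even the sign is immaterial: L = (phase/sin(phase)) * <R>_2 = (\frac{2 \sqrt{3} \pi}{9}) * <R>_2.
Answer: - \frac{\pi}{3} e_{12}


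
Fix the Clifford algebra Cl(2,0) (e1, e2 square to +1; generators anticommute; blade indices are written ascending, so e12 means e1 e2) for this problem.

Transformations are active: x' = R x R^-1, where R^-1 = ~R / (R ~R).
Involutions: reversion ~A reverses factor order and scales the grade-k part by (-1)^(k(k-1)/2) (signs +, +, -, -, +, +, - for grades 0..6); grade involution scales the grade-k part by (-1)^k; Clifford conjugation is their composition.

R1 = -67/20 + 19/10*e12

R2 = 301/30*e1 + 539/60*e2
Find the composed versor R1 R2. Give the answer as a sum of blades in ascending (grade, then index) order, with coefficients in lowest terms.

Distribute over the terms of R1 (each basis-blade product reordered to ascending indices, repeated generators contracted through their squares):
(-67/20) R2 = -20167/600*e1 - 36113/1200*e2
(19/10*e12) R2 = 10241/600*e1 - 5719/300*e2
Summing the partial products and collecting blades:
Answer: -4963/300*e1 - 19663/400*e2


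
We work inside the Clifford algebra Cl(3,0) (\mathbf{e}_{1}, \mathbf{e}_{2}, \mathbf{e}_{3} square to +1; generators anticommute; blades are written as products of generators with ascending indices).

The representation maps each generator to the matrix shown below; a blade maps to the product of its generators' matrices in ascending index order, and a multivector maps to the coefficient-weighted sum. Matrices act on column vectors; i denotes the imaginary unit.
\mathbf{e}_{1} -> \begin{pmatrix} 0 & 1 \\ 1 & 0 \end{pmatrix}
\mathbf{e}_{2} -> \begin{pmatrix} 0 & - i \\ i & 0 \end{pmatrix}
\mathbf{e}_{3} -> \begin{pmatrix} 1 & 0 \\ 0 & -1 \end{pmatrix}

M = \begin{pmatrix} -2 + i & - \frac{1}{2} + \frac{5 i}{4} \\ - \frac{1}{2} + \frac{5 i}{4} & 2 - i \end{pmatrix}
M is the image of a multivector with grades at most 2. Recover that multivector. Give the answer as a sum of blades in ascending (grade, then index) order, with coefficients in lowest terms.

Method: 1, rho(e_{1}), rho(e_{2}), rho(e_{3}) form a trace-orthogonal basis of the 2x2 complex matrices (tr(X Y) = 2 if X = Y, else 0), so M = m0*1 + m1*rho(e_{1}) + m2*rho(e_{2}) + m3*rho(e_{3}) with m0 = tr(M)/2 = 0, m1 = tr(M rho(e_{1}))/2 = - \frac{1}{2} + \frac{5 i}{4}, m2 = tr(M rho(e_{2}))/2 = 0, m3 = tr(M rho(e_{3}))/2 = -2 + i.
Multiplying table entries, the bivector images are rho(e_{1} e_{2}) = i*rho(e_{3}), rho(e_{1} e_{3}) = -i*rho(e_{2}), rho(e_{2} e_{3}) = i*rho(e_{1}); with real blade coefficients the real parts of m0..m3 are the coefficients of 1, e_{1}, e_{2}, e_{3} and the imaginary parts give the bivectors (e_{2} e_{3}: Im m1, e_{1} e_{3}: -Im m2, e_{1} e_{2}: Im m3).
Answer: -\frac{1}{2} e_{1} - 2 e_{3} + e_{1} e_{2} + \frac{5}{4} e_{2} e_{3}
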